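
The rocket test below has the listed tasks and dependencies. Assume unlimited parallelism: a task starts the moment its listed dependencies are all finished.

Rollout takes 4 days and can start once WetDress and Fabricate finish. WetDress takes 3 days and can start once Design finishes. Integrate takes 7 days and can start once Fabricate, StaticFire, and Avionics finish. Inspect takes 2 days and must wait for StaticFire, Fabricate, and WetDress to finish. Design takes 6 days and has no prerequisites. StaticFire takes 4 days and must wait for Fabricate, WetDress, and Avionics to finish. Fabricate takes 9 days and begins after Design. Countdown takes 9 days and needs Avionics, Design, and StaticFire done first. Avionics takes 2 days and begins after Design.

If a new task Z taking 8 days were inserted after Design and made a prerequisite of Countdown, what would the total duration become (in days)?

28

Originally the schedule takes 28 days.
With Z inserted, Countdown now waits for max(Avionics, Design, StaticFire, Z).
New critical path: Design→Fabricate→StaticFire→Countdown = 6+9+4+9 = 28 ⇒ 28 days.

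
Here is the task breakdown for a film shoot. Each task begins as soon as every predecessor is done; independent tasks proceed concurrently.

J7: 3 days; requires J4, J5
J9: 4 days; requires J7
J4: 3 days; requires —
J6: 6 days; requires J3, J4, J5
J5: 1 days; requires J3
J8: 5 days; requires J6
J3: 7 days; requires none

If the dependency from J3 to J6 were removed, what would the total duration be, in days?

Original critical path: J3→J5→J6→J8 = 7+1+6+5 = 19 ⇒ 19 days.
Dropping J3→J6 doesn't change J6's earliest start (8); another predecessor still binds.
After: J3→J5→J6→J8 = 7+1+6+5 = 19 → 19 days.

19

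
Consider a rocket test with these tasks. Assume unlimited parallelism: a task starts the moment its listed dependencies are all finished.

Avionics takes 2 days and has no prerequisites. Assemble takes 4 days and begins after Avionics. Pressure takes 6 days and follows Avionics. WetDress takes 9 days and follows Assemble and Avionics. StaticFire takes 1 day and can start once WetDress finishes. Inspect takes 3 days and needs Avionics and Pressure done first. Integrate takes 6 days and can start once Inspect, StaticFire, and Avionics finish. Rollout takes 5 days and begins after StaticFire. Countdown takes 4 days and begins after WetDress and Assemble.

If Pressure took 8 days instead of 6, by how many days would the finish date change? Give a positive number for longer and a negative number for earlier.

0

The binding path is Avionics→Assemble→WetDress→StaticFire→Integrate = 2+4+9+1+6 = 22; finish at 22 days.
Pressure is off the critical path — its longest chain is 17 days, giving 5 of slack.
The critical path is still Avionics→Assemble→WetDress→StaticFire→Integrate; finish is now 22 days.
Change in finish: 22 − 22 = +0 days.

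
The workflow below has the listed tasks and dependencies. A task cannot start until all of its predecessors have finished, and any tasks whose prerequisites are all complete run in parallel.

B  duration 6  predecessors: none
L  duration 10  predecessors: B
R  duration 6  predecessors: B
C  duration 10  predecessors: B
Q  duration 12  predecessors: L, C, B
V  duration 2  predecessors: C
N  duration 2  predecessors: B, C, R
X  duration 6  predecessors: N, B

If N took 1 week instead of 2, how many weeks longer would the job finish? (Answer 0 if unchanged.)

As given, the longest chain is B→L→Q = 6+10+12 = 28, so the finish is 28 weeks.
The longest path through N is only 24 weeks, so N has float 4.
No other chain overtakes it, so the finish is 28 weeks.
Change in finish: 28 − 28 = +0 weeks.

0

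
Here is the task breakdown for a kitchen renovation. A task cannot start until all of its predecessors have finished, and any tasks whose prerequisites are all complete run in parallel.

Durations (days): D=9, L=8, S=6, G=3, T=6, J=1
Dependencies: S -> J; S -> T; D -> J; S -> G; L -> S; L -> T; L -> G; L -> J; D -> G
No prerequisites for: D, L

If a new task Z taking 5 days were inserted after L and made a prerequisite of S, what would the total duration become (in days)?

Originally the schedule takes 20 days.
With Z inserted, S now waits for max(L, Z).
New critical path: L→Z→S→T = 8+5+6+6 = 25 ⇒ 25 days.

25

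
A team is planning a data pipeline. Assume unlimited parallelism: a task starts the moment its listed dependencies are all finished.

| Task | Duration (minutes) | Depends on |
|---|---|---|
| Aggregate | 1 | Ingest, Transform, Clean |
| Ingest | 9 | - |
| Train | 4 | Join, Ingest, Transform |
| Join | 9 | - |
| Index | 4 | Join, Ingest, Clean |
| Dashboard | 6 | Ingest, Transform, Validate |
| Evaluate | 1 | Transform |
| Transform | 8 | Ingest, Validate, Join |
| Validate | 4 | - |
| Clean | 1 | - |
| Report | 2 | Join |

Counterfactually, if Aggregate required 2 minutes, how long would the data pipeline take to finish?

23

Actual critical path: Ingest→Transform→Dashboard = 9+8+6 = 23 ⇒ 23 minutes.
Aggregate has 5 minutes of float (longest path through it is 18).
No other chain overtakes it, so the finish is 23 minutes.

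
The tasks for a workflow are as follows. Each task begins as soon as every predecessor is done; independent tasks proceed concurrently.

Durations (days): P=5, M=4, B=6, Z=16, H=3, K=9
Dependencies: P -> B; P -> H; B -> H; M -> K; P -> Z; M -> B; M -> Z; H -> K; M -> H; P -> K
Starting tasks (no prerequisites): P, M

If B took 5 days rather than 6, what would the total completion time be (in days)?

Actual critical path: P→B→H→K = 5+6+3+9 = 23 ⇒ 23 days.
B lies on that path, so at 5 days the path becomes 22 days.
That remains the longest chain; total 22 days.

22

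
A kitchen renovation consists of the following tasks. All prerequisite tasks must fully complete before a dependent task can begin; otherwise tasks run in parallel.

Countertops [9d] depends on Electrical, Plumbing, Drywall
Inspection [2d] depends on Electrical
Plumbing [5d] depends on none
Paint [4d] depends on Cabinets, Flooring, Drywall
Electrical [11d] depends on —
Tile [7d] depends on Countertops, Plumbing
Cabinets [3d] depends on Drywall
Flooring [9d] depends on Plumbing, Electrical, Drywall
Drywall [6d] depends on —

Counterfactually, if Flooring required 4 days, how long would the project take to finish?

Baseline: Electrical→Countertops→Tile = 11+9+7 = 27 → 27 days.
The longest path through Flooring is only 24 days, so Flooring has float 3.
No other chain overtakes it, so the finish is 27 days.

27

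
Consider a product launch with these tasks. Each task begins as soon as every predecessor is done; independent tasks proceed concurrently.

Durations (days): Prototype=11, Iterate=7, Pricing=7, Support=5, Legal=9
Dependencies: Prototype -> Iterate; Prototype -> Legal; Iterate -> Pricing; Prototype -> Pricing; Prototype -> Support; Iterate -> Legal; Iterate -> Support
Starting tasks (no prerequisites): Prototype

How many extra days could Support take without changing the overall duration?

4

The longest chain is Prototype→Iterate→Legal = 11+7+9 = 27; overall finish 27 days.
The longest chain containing Support totals 23 days.
Float = 27 − 23 = 4.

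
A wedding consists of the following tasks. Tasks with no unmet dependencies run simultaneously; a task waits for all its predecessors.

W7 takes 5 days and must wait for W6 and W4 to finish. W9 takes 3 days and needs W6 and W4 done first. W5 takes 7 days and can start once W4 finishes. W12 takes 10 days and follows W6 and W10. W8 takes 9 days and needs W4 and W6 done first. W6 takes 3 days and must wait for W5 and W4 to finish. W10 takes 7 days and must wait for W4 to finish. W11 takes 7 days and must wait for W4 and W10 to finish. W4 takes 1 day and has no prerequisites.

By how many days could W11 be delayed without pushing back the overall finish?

Critical path: W4→W5→W6→W12 = 1+7+3+10 = 21, so the finish is 21 days.
Longest path through W11: 15 days (earliest finish 15, latest finish 21).
Float = 21 − 15 = 6.

6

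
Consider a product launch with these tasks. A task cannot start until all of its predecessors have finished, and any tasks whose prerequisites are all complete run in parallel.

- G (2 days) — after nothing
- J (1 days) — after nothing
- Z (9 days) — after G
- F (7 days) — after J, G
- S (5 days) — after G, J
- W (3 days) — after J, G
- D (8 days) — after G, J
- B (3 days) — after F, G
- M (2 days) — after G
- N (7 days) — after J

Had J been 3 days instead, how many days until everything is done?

13

Actual critical path: G→F→B = 2+7+3 = 12 ⇒ 12 days.
J has 1 day of float (longest path through it is 11).
The binding chain switches to J→F→B = 3+7+3 = 13; finish 13 days.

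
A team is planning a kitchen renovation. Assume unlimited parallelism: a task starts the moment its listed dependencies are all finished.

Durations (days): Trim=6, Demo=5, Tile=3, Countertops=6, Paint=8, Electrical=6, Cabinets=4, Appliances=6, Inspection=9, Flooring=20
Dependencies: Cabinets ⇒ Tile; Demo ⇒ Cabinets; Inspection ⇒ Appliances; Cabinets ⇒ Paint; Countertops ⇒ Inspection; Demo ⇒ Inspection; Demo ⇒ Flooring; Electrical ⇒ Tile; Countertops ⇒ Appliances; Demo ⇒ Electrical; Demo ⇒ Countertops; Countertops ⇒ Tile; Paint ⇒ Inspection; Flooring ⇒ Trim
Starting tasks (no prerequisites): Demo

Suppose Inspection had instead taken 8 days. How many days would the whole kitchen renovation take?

As given, the longest chain is Demo→Cabinets→Paint→Inspection→Appliances = 5+4+8+9+6 = 32, so the finish is 32 days.
Inspection lies on that path, so at 8 days the path becomes 31 days.
Now Demo→Flooring→Trim = 5+20+6 = 31 is longest, so the finish becomes 31 days.

31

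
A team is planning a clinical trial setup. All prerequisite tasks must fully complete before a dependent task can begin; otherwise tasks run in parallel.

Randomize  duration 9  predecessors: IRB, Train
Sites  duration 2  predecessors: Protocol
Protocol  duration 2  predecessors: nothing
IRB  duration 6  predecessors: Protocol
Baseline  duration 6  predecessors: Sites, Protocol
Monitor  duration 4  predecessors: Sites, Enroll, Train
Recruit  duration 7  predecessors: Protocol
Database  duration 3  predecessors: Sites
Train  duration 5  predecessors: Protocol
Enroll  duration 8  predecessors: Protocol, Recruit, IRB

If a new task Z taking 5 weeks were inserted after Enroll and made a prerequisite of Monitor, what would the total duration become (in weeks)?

26

Originally the plan takes 21 weeks.
With Z inserted, Monitor now waits for max(Sites, Enroll, Train, Z).
New critical path: Protocol→Recruit→Enroll→Z→Monitor = 2+7+8+5+4 = 26 ⇒ 26 weeks.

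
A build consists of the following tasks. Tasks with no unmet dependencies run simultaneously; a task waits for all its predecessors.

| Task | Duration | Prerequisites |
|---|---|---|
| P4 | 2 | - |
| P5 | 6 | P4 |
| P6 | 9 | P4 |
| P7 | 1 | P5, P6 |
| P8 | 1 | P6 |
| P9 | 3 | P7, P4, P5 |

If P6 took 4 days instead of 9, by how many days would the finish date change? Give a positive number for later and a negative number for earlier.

-3

Critical path before the change: P4→P6→P7→P9 = 2+9+1+3 = 15 giving 15 days.
P6 lies on that path, so at 4 days the path becomes 10 days.
Now P4→P5→P7→P9 = 2+6+1+3 = 12 is longest, so the finish becomes 12 days.
Change in finish: 12 − 15 = -3 days.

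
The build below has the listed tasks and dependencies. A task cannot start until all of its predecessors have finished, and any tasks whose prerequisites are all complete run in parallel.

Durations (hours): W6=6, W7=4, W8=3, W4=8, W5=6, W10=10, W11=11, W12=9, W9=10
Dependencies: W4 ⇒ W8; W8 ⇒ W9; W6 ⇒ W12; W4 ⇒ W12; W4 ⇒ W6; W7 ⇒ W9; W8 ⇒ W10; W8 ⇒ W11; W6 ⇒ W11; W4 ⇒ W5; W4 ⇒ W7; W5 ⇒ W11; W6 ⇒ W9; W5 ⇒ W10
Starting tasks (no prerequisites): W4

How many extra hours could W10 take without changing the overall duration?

1

The longest chain is W4→W5→W11 = 8+6+11 = 25; overall finish 25 hours.
Longest path through W10: 24 hours (earliest finish 24, latest finish 25).
Slack of W10 = 15 − 14 = 1 hour.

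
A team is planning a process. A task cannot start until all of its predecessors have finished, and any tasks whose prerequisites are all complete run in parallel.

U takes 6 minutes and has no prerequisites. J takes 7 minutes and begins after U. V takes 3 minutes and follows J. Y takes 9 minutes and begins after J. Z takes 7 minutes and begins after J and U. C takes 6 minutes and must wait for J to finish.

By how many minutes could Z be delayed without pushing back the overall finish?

The longest chain is U→J→Y = 6+7+9 = 22; overall finish 22 minutes.
The longest chain containing Z totals 20 minutes.
Float = 22 − 20 = 2.

2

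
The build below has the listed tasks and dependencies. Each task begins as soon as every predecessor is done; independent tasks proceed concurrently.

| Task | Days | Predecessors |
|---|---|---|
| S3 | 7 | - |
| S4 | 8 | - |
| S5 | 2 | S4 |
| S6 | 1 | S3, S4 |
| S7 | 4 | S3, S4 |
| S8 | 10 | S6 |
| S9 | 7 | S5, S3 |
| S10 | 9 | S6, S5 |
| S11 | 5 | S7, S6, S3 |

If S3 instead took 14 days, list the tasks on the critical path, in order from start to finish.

The binding path is S4→S5→S10 = 8+2+9 = 19; finish at 19 days.
The longest path through S3 is only 18 days, so S3 has float 1.
The binding chain switches to S3→S6→S8 = 14+1+10 = 25; finish 25 days.

S3, S6, S8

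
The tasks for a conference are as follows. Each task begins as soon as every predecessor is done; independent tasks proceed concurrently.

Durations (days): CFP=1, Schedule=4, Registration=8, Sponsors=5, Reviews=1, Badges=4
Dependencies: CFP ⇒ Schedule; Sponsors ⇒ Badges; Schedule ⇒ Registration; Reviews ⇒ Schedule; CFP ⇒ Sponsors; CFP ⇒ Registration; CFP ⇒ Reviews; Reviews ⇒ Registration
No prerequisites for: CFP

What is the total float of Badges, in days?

4

CFP→Reviews→Schedule→Registration = 1+1+4+8 = 14 sets the makespan at 14 days.
Longest path through Badges: 10 days (earliest finish 10, latest finish 14).
So Badges can slip 14 − 10 = 4 days.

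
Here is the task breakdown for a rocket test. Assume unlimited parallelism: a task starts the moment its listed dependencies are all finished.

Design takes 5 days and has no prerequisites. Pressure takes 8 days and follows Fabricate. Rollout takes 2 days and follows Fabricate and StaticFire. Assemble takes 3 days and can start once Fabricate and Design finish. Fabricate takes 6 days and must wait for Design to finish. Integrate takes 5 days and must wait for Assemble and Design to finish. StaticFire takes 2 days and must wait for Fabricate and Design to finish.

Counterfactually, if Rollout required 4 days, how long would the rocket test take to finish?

As given, the longest chain is Design→Fabricate→Assemble→Integrate = 5+6+3+5 = 19, so the finish is 19 days.
The longest path through Rollout is only 15 days, so Rollout has float 4.
The critical path is still Design→Fabricate→Assemble→Integrate; finish is now 19 days.

19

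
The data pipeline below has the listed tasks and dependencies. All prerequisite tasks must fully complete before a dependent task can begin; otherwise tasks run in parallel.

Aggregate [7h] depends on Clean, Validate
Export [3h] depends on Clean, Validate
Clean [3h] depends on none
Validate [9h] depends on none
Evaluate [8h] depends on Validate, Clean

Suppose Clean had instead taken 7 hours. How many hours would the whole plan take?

As given, the longest chain is Validate→Evaluate = 9+8 = 17, so the finish is 17 hours.
Clean has 6 hours of float (longest path through it is 11).
No other chain overtakes it, so the finish is 17 hours.

17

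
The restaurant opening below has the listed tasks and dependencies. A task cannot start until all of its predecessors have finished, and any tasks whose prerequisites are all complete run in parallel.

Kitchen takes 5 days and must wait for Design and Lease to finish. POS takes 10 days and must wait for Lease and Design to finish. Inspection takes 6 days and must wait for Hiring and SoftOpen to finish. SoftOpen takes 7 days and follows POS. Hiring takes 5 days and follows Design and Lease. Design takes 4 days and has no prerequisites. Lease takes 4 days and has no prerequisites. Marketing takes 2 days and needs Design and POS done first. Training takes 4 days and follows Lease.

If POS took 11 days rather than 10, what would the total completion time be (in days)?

As given, the longest chain is Lease→POS→SoftOpen→Inspection = 4+10+7+6 = 27, so the finish is 27 days.
POS is on the critical path; changing it to 11 makes that path 28 days.
That remains the longest chain; total 28 days.

28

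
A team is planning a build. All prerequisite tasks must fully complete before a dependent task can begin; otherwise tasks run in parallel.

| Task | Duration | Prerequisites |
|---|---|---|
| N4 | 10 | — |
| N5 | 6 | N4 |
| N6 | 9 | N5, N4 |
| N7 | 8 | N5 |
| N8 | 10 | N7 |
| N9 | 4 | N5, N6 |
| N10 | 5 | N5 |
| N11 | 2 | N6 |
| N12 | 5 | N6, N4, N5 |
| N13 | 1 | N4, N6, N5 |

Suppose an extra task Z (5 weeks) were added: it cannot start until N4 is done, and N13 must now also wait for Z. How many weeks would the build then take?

34

Originally the build takes 34 weeks.
With Z inserted, N13 now waits for max(N4, N6, N5, Z).
New critical path: N4→N5→N7→N8 = 10+6+8+10 = 34 ⇒ 34 weeks.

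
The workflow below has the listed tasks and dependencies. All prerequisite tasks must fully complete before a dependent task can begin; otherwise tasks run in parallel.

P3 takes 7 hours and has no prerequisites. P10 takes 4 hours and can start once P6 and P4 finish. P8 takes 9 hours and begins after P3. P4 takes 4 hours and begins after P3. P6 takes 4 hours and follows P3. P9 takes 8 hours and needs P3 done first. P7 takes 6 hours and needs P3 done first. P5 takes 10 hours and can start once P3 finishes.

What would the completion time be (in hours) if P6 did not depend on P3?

With the dependency in place, P3→P5 = 7+10 = 17 sets the finish at 17 hours.
Without P3→P6, P6's earliest start moves from 7 to 0.
New critical path: P3→P5 = 7+10 = 17 ⇒ 17 hours.

17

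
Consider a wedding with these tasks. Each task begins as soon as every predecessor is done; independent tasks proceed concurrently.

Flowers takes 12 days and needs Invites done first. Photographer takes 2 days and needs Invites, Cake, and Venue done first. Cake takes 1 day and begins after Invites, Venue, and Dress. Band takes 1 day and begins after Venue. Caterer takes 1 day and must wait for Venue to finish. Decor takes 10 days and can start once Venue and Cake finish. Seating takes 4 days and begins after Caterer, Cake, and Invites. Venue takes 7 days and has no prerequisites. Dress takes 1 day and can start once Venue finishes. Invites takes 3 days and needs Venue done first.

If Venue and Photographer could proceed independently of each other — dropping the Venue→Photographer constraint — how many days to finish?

With the dependency in place, Venue→Invites→Flowers = 7+3+12 = 22 sets the finish at 22 days.
Dropping Venue→Photographer doesn't change Photographer's earliest start (11); another predecessor still binds.
After: Venue→Invites→Flowers = 7+3+12 = 22 → 22 days.

22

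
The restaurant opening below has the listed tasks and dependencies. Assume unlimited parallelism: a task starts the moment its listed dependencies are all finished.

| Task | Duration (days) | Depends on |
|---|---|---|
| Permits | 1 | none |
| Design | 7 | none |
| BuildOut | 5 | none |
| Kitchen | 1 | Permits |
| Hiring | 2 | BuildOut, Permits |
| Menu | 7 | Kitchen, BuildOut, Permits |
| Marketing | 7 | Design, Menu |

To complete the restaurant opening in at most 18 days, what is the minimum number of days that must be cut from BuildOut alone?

1

Current finish: 19 days; target: 18.
BuildOut is on every critical path, so each day cut from BuildOut cuts the finish by one (this holds down to a finish of 16).
Need 19 − 18 = 1 day off BuildOut → BuildOut becomes 4 days, finish becomes 18.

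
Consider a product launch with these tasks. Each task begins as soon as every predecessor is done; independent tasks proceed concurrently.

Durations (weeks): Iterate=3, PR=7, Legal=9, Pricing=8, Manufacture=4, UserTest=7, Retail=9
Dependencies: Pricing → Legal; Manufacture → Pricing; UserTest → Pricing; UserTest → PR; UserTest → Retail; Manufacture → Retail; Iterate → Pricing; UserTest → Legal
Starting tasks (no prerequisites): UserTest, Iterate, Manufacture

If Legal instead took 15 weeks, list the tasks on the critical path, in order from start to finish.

Baseline: UserTest→Pricing→Legal = 7+8+9 = 24 → 24 weeks.
Legal lies on that path, so at 15 weeks the path becomes 30 weeks.
The critical path is still UserTest→Pricing→Legal; finish is now 30 weeks.

UserTest, Pricing, Legal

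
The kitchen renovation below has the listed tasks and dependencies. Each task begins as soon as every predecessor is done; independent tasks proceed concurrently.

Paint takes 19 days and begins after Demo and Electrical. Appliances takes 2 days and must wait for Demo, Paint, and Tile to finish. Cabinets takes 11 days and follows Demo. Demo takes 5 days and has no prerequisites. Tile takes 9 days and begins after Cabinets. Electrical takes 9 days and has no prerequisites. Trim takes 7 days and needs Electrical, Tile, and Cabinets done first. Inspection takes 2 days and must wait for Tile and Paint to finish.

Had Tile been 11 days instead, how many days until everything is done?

34

As given, the longest chain is Demo→Cabinets→Tile→Trim = 5+11+9+7 = 32, so the finish is 32 days.
Since Tile is critical, the +2 change carries straight to that chain (now 34 days).
No other chain overtakes it, so the finish is 34 days.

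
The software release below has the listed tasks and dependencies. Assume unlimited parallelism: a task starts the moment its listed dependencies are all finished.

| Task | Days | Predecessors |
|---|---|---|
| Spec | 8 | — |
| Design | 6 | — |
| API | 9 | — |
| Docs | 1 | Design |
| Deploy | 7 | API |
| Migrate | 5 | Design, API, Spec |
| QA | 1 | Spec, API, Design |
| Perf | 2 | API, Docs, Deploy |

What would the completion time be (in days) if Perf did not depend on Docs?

With the dependency in place, API→Deploy→Perf = 9+7+2 = 18 sets the finish at 18 days.
Dropping Docs→Perf doesn't change Perf's earliest start (16); another predecessor still binds.
The longest chain is now API→Deploy→Perf = 9+7+2 = 18, so the plan takes 18 days.

18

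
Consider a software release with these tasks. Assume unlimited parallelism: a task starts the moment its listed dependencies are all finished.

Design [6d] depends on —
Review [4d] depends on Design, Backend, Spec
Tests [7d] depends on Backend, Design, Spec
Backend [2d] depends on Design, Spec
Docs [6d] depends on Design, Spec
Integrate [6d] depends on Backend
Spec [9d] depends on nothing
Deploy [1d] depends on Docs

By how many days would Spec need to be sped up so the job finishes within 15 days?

Current finish: 18 days; target: 15.
Spec is on every critical path, so each day cut from Spec cuts the finish by one (this holds down to a finish of 15).
Need 18 − 15 = 3 days off Spec → Spec becomes 6 days, finish becomes 15.

3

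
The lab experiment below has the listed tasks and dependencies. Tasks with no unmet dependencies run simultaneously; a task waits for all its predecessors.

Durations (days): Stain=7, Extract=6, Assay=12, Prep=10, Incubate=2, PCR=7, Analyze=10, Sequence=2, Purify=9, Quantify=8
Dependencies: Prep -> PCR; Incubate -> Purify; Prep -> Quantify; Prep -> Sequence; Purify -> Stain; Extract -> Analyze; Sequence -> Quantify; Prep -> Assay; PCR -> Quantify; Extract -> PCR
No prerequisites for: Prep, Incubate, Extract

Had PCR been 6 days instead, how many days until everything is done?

24

The binding path is Prep→PCR→Quantify = 10+7+8 = 25; finish at 25 days.
PCR lies on that path, so at 6 days the path becomes 24 days.
No other chain overtakes it, so the finish is 24 days.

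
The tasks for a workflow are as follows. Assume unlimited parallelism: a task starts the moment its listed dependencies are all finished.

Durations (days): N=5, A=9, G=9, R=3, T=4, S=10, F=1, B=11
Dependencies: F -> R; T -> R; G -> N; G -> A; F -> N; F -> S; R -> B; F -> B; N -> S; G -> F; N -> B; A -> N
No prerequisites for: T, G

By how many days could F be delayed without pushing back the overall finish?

The longest chain is G→A→N→B = 9+9+5+11 = 34; overall finish 34 days.
F finishes as early as 10 and must finish by 18.
So F can slip 18 − 10 = 8 days.

8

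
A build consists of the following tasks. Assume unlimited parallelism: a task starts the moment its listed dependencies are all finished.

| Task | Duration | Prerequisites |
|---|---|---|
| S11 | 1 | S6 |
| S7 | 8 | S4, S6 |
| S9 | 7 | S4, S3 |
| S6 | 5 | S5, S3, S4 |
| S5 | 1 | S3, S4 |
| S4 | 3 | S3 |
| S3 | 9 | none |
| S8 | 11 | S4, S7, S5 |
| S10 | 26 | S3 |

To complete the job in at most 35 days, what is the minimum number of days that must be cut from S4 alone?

Current finish: 37 days; target: 35.
S4 is on every critical path, so each day cut from S4 cuts the finish by one (this holds down to a finish of 35).
Need 37 − 35 = 2 days off S4 → S4 becomes 1 day, finish becomes 35.

2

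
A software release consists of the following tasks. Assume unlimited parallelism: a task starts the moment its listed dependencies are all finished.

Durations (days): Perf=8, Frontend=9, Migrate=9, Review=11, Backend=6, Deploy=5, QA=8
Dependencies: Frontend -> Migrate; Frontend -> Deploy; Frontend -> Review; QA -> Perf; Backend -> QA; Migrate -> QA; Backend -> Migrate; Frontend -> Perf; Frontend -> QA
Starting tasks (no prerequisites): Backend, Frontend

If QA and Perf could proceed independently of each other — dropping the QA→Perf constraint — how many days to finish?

26

Original critical path: Frontend→Migrate→QA→Perf = 9+9+8+8 = 34 ⇒ 34 days.
Without QA→Perf, Perf's earliest start moves from 26 to 9.
New critical path: Frontend→Migrate→QA = 9+9+8 = 26 ⇒ 26 days.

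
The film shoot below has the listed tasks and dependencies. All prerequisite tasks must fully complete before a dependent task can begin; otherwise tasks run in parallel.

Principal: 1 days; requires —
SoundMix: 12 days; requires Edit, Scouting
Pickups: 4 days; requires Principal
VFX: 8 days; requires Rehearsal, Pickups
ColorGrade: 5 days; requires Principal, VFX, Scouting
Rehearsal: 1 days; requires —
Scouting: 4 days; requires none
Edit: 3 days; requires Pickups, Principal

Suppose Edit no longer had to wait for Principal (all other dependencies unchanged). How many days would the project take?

With the dependency in place, Principal→Pickups→Edit→SoundMix = 1+4+3+12 = 20 sets the finish at 20 days.
Dropping Principal→Edit doesn't change Edit's earliest start (5); another predecessor still binds.
The longest chain is now Principal→Pickups→Edit→SoundMix = 1+4+3+12 = 20, so the project takes 20 days.

20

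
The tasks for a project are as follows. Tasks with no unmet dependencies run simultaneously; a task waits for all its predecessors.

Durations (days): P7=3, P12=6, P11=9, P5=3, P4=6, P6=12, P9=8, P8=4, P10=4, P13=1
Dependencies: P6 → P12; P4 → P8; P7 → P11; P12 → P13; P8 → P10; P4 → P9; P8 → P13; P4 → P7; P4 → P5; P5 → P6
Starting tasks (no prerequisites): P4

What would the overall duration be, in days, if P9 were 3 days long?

Actual critical path: P4→P5→P6→P12→P13 = 6+3+12+6+1 = 28 ⇒ 28 days.
The longest path through P9 is only 14 days, so P9 has float 14.
No other chain overtakes it, so the finish is 28 days.

28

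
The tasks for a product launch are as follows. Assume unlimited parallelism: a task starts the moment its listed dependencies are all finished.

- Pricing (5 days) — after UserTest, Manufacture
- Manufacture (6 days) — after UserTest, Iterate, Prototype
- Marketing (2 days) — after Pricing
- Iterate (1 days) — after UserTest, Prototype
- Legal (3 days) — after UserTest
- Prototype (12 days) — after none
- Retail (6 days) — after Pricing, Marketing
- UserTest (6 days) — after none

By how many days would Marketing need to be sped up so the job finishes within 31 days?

Current finish: 32 days; target: 31.
Marketing is on every critical path, so each day cut from Marketing cuts the finish by one (this holds down to a finish of 31).
Need 32 − 31 = 1 day off Marketing → Marketing becomes 1 day, finish becomes 31.

1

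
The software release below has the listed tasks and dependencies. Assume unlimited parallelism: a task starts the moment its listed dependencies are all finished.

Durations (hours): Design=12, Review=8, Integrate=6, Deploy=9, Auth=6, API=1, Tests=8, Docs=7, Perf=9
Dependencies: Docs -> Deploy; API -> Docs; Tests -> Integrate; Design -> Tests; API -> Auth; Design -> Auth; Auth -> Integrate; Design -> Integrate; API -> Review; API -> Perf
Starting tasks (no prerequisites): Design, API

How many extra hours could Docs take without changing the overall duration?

9

The longest chain is Design→Tests→Integrate = 12+8+6 = 26; overall finish 26 hours.
The longest chain containing Docs totals 17 hours.
Slack of Docs = 10 − 1 = 9 hours.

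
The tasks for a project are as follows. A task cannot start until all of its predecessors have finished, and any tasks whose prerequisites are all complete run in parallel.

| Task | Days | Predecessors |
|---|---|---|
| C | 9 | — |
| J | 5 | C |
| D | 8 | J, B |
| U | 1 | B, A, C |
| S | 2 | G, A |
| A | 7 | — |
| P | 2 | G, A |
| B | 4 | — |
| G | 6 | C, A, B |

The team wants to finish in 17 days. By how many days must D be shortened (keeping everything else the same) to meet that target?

Current finish: 22 days; target: 17.
D is on every critical path, so each day cut from D cuts the finish by one (this holds down to a finish of 17).
Need 22 − 17 = 5 days off D → D becomes 3 days, finish becomes 17.

5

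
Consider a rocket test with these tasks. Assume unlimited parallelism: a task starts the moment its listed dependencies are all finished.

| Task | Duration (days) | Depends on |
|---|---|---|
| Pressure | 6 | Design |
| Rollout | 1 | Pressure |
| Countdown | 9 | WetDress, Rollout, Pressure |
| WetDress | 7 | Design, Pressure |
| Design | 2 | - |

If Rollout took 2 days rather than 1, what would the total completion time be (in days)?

24

The binding path is Design→Pressure→WetDress→Countdown = 2+6+7+9 = 24; finish at 24 days.
Rollout has 6 days of float (longest path through it is 18).
The critical path is still Design→Pressure→WetDress→Countdown; finish is now 24 days.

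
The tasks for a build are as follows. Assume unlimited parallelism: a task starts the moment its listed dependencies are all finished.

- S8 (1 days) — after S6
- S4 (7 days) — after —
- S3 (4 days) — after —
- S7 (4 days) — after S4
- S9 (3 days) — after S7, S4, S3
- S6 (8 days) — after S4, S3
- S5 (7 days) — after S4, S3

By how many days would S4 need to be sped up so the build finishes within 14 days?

Current finish: 16 days; target: 14.
S4 is on every critical path, so each day cut from S4 cuts the finish by one (this holds down to a finish of 13).
Need 16 − 14 = 2 days off S4 → S4 becomes 5 days, finish becomes 14.

2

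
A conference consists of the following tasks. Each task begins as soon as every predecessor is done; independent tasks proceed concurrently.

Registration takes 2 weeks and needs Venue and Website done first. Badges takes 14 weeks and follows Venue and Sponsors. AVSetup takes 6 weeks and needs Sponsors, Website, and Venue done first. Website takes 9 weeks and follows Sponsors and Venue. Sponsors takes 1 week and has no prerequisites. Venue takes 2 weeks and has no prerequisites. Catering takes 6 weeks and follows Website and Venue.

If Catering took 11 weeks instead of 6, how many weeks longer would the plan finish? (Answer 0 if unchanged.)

5

Baseline: Venue→Website→Catering = 2+9+6 = 17 → 17 weeks.
Since Catering is critical, the +5 change carries straight to that chain (now 22 weeks).
No other chain overtakes it, so the finish is 22 weeks.
Change in finish: 22 − 17 = +5 weeks.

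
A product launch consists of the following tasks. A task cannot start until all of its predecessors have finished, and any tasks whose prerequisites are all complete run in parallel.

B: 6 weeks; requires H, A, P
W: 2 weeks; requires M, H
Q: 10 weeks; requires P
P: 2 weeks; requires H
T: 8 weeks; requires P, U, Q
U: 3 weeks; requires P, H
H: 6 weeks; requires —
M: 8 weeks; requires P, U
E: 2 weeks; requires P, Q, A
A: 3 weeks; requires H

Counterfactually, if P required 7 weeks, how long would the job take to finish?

Actual critical path: H→P→Q→T = 6+2+10+8 = 26 ⇒ 26 weeks.
Since P is critical, the +5 change carries straight to that chain (now 31 weeks).
The critical path is still H→P→Q→T; finish is now 31 weeks.

31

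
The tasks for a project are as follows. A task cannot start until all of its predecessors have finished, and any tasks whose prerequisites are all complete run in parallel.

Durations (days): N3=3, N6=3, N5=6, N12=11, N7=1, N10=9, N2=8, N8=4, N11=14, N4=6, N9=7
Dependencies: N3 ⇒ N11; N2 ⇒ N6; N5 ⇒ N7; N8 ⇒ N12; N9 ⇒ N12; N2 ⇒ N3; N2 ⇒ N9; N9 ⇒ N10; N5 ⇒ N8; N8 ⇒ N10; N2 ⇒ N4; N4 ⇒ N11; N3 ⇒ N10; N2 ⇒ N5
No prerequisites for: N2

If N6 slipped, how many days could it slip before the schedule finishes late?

18

The longest chain is N2→N5→N8→N12 = 8+6+4+11 = 29; overall finish 29 days.
N6 finishes as early as 11 and must finish by 29.
So N6 can slip 29 − 11 = 18 days.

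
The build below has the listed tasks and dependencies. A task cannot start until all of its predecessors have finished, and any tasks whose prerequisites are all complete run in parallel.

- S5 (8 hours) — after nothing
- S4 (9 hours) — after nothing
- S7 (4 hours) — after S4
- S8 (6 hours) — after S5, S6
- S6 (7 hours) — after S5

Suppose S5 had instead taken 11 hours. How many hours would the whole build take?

Actual critical path: S5→S6→S8 = 8+7+6 = 21 ⇒ 21 hours.
S5 lies on that path, so at 11 hours the path becomes 24 hours.
No other chain overtakes it, so the finish is 24 hours.

24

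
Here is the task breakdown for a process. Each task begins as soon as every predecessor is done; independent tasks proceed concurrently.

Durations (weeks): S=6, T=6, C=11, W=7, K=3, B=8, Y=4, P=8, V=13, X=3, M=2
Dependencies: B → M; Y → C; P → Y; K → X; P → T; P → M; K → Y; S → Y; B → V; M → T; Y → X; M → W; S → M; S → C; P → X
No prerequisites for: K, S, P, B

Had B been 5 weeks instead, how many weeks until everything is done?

As given, the longest chain is P→Y→C = 8+4+11 = 23, so the finish is 23 weeks.
B is off the critical path — its longest chain is 21 weeks, giving 2 of slack.
That remains the longest chain; total 23 weeks.

23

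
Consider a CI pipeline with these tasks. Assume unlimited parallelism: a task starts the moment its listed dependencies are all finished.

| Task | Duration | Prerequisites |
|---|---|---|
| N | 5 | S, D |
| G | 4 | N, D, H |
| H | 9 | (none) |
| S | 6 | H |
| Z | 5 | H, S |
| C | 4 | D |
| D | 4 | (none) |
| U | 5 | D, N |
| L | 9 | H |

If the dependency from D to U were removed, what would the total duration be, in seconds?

25

Original critical path: H→S→N→U = 9+6+5+5 = 25 ⇒ 25 seconds.
Dropping D→U doesn't change U's earliest start (20); another predecessor still binds.
New critical path: H→S→N→U = 9+6+5+5 = 25 ⇒ 25 seconds.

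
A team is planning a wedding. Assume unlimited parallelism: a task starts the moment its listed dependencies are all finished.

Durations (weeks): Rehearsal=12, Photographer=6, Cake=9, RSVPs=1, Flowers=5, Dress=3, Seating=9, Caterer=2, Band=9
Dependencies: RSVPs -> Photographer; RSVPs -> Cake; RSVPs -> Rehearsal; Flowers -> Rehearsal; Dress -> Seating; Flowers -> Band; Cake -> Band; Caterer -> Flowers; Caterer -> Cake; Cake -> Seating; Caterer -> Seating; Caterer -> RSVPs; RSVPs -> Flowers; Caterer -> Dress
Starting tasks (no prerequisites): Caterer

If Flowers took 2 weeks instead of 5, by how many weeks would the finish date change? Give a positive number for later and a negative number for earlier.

0

As given, the longest chain is Caterer→RSVPs→Cake→Band = 2+1+9+9 = 21, so the finish is 21 weeks.
Flowers is off the critical path — its longest chain is 20 weeks, giving 1 of slack.
The critical path is still Caterer→RSVPs→Cake→Band; finish is now 21 weeks.
Change in finish: 21 − 21 = +0 weeks.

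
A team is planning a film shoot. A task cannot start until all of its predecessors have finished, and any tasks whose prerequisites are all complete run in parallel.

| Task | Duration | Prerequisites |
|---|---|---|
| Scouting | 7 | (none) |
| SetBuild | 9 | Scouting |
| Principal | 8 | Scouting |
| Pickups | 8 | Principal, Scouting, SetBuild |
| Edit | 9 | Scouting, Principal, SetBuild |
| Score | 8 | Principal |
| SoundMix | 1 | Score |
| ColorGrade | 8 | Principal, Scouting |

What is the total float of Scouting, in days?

0

Critical path: Scouting→SetBuild→Edit = 7+9+9 = 25, so the finish is 25 days.
Longest path through Scouting: 25 days (earliest finish 7, latest finish 7).
Slack of Scouting = 0 − 0 = 0 days.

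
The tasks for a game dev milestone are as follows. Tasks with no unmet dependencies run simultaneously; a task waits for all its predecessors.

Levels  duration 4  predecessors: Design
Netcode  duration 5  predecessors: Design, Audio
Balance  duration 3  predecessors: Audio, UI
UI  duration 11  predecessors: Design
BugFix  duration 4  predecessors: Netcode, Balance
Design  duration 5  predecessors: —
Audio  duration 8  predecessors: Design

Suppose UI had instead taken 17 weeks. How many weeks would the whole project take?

Baseline: Design→UI→Balance→BugFix = 5+11+3+4 = 23 → 23 weeks.
UI is on the critical path; changing it to 17 makes that path 29 weeks.
No other chain overtakes it, so the finish is 29 weeks.

29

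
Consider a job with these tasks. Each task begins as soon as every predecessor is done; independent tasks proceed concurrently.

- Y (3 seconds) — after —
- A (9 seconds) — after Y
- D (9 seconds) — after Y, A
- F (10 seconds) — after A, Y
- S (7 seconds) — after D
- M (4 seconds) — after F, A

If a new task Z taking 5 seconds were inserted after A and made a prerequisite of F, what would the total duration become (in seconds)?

Originally the plan takes 28 seconds.
With Z inserted, F now waits for max(A, Y, Z).
New critical path: Y→A→Z→F→M = 3+9+5+10+4 = 31 ⇒ 31 seconds.

31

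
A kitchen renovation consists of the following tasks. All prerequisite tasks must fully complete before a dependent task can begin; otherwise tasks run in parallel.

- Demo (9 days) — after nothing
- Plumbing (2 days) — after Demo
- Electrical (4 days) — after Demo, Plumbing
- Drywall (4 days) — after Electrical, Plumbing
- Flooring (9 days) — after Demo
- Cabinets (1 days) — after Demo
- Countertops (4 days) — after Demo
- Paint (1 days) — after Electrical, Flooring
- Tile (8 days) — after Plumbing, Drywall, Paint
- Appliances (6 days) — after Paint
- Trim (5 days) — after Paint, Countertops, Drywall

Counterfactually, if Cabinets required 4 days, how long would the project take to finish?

27

As given, the longest chain is Demo→Plumbing→Electrical→Drywall→Tile = 9+2+4+4+8 = 27, so the finish is 27 days.
The longest path through Cabinets is only 10 days, so Cabinets has float 17.
The critical path is still Demo→Plumbing→Electrical→Drywall→Tile; finish is now 27 days.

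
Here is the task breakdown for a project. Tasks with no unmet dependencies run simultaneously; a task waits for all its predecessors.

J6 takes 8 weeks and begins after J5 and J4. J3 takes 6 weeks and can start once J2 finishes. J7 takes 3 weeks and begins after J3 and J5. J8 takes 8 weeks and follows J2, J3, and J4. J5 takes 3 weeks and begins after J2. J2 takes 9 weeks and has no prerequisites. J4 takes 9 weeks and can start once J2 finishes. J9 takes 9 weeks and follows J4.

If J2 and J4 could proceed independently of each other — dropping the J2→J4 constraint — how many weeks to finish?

Original critical path: J2→J4→J9 = 9+9+9 = 27 ⇒ 27 weeks.
Without J2→J4, J4's earliest start moves from 9 to 0.
New critical path: J2→J3→J8 = 9+6+8 = 23 ⇒ 23 weeks.

23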